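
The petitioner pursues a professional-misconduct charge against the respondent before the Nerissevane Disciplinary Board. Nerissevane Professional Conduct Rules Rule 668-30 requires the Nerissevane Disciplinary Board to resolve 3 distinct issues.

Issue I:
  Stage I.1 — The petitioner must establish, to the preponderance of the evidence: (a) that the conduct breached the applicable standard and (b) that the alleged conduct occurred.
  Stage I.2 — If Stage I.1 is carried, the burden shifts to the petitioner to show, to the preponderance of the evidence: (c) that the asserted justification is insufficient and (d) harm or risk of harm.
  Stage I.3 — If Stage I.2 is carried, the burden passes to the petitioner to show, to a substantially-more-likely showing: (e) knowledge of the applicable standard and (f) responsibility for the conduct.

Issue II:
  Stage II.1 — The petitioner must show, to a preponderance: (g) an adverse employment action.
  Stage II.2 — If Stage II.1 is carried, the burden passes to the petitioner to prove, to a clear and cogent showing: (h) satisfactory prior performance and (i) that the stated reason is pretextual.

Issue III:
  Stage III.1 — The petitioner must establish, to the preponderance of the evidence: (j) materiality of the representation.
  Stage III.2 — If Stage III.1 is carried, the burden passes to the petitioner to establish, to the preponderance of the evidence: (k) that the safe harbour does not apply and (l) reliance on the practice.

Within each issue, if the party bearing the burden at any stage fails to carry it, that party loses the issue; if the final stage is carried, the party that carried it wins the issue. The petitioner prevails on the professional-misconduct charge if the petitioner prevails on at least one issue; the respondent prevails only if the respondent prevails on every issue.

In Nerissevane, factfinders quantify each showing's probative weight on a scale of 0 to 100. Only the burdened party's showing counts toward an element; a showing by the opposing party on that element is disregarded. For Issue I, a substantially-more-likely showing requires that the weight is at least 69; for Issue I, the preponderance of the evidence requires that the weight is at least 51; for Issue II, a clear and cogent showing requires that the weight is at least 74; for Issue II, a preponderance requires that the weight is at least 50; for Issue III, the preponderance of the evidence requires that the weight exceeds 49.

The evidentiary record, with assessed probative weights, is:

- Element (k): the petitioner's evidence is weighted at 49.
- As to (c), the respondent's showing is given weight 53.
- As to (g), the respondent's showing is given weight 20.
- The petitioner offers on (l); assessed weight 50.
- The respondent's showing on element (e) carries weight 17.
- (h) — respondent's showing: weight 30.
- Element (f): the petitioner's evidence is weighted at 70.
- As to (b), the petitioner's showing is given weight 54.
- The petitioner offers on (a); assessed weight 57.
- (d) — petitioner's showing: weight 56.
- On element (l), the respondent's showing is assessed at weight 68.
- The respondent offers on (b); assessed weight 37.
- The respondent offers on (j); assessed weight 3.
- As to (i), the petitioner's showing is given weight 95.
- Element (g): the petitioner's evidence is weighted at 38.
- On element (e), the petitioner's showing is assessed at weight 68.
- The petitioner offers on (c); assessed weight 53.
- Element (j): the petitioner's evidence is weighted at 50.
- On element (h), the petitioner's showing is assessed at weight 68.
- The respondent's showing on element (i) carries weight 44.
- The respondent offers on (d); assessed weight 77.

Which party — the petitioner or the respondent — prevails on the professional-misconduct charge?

respondent

— Issue I —
Stage I.1 — burden on petitioner; standard: the preponderance of the evidence (weight is at least 51).
    (a): 57 ≥ 51 [met]
    (b): 54 (respondent's 37 disregarded) ≥ 51 [met]
  Stage I.1 is satisfied; the petitioner continues to bear the burden.
Stage I.2 — burden on petitioner; standard: the preponderance of the evidence (weight is at least 51).
    (c): 53 (respondent's 53 disregarded) ≥ 51 [met]
    (d): 56 (respondent's 77 disregarded) ≥ 51 [met]
  Stage I.2 carried; the burden remains with the petitioner.
Stage I.3 — burden on petitioner; standard: a substantially-more-likely showing (weight is at least 69).
    (e): 68 (respondent's 17 disregarded) < 69 [not met]
    (f): 70 ≥ 69 [met]
  Not every element is met, so the petitioner fails to carry Stage I.3.
The analysis ends at Stage I.3; the respondent prevails on this issue.
— Issue II —
At Stage II.1 the petitioner must meet a preponderance (weight is at least 50): on (g) the weight is 38 (the respondent's 20 is given no effect), which does not reach 50, so (g) does not meet the standard.
  The petitioner does not carry Stage II.1.
So the respondent prevails on this issue.
— Issue III —
Stage III.1 (petitioner, the preponderance of the evidence, weight exceeds 49): (j) 50 (respondent's 3 disregarded) > 49 — meets.
  All elements met. The petitioner retains the burden for Stage III.2.
Stage III.2 (petitioner, the preponderance of the evidence, weight exceeds 49): (k) 49 ≤ 49 — fails; (l) 50 (respondent's 68 disregarded) > 49 — meets.
  Not every element is met, so the petitioner fails to carry Stage III.2.
So the respondent prevails on this issue.
Per-issue: Issue I → respondent; Issue II → respondent; Issue III → respondent. The petitioner must prevail on at least one issue; overall, the respondent prevails.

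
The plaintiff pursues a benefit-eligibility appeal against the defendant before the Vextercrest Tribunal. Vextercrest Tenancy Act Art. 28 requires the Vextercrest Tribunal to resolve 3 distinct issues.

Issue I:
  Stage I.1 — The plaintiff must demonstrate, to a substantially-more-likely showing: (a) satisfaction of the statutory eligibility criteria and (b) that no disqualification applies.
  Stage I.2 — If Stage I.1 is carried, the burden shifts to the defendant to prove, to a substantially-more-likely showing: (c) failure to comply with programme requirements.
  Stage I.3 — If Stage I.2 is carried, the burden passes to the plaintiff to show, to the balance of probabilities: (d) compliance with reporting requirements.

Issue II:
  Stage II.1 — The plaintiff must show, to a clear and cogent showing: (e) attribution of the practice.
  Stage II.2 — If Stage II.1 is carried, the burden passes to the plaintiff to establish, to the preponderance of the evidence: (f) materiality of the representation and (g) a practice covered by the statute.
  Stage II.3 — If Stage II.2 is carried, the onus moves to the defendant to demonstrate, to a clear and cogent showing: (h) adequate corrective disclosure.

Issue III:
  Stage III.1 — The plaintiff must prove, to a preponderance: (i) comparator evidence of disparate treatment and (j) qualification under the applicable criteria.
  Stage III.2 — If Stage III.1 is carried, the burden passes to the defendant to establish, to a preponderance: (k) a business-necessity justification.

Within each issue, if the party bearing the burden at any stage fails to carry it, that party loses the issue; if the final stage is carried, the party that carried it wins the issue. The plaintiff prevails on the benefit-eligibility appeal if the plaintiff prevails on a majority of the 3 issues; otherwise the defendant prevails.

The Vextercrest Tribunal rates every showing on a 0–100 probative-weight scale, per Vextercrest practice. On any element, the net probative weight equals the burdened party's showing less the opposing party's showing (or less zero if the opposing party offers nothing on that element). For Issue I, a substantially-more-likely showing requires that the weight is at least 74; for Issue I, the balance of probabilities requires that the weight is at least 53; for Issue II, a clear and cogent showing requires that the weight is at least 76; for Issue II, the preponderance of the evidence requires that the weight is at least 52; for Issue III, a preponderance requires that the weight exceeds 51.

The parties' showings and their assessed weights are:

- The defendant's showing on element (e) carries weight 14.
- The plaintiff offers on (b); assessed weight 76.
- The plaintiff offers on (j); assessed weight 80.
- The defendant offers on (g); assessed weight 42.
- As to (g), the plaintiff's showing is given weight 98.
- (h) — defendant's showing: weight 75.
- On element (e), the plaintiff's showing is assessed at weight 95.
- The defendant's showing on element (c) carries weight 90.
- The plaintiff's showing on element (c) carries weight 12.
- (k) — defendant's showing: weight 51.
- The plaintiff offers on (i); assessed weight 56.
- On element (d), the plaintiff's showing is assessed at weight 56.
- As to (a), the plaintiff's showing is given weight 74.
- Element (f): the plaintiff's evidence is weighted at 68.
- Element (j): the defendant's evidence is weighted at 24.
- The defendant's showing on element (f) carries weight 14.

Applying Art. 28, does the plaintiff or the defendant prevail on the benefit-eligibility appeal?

plaintiff

— Issue I —
At Stage I.1 the plaintiff must meet a substantially-more-likely showing (weight is at least 74): on (a) the weight is 74, ≥ 74, so (a) meets the standard; on (b) the weight is 76, which does reach 74, so (b) meets the standard.
  Stage I.1 carried; the burden shifts to the defendant.
At Stage I.2 the defendant must meet a substantially-more-likely showing (weight is at least 74): on (c) the weight is 90 less the opposing 12 gives net 78, which does reach 74, so (c) meets the standard.
  The defendant carries Stage I.2; the plaintiff now bears the burden.
At Stage I.3 the plaintiff must meet the balance of probabilities (weight is at least 53): on (d) the weight is 56, ≥ 53, so (d) meets the standard.
  All elements met at the final stage.
Every stage carried; the plaintiff prevails on this issue.
— Issue II —
Stage II.1 — burden on plaintiff; standard: a clear and cogent showing (weight is at least 76).
    (e): 95 − 14 = 81 ≥ 76 [met]
  Stage II.1 carried; the burden remains with the plaintiff.
Stage II.2 — burden on plaintiff; standard: the preponderance of the evidence (weight is at least 52).
    (f): 68 − 14 = 54 ≥ 52 [met]
    (g): 98 − 42 = 56 ≥ 52 [met]
  All elements met. The burden passes to the defendant.
Stage II.3 — burden on defendant; standard: a clear and cogent showing (weight is at least 76).
    (h): 75 < 76 [not met]
  Stage II.3 not carried; the defendant fails its burden.
The plaintiff prevails on this issue.
— Issue III —
At Stage III.1 the plaintiff must meet a preponderance (weight exceeds 51): on (i) the weight is 56, > 51, so (i) meets the standard; on (j) the weight is 80 less the opposing 24 gives net 56, > 51, so (j) meets the standard.
  The plaintiff carries Stage III.1; the defendant now bears the burden.
At Stage III.2 the defendant must meet a preponderance (weight exceeds 51): on (k) the weight is 51, which does not exceed 51, so (k) does not meet the standard.
  Not every element is met, so the defendant fails to carry Stage III.2.
The analysis ends at Stage III.2; the plaintiff prevails on this issue.
Per-issue: Issue I → plaintiff; Issue II → plaintiff; Issue III → plaintiff. The plaintiff must prevail on a majority of issues; overall, the plaintiff prevails.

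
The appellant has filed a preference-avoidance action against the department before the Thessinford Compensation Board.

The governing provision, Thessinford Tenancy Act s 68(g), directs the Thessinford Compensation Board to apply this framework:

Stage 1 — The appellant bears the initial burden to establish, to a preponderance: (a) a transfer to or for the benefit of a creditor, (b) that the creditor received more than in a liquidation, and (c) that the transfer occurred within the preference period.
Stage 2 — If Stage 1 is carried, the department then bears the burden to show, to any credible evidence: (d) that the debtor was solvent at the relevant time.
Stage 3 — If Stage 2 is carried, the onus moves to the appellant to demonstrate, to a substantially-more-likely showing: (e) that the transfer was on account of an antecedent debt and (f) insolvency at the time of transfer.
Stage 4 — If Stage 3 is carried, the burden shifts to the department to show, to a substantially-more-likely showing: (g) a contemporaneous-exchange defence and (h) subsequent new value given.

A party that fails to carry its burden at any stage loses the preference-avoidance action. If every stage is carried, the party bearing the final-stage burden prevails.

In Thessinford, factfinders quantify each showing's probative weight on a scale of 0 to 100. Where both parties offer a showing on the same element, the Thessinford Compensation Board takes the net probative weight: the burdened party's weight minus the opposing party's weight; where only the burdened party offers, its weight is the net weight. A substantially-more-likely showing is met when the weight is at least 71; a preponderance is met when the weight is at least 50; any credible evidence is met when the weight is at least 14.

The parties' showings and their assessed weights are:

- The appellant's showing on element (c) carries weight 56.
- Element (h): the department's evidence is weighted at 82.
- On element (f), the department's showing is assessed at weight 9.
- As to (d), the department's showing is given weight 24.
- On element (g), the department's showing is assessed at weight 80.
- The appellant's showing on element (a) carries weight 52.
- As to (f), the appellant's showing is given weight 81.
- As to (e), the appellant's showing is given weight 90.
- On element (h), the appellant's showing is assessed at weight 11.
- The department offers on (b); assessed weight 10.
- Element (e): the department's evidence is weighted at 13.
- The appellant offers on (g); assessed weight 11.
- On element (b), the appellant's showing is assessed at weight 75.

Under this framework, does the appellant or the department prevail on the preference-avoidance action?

appellant

Stage 1 (appellant, a preponderance, weight is at least 50): (a) 52 ≥ 50 — meets; (b) net 75−10=65 ≥ 50 — meets; (c) 56 ≥ 50 — meets.
  Stage 1 is satisfied; the onus moves to the department.
Stage 2 (department, any credible evidence, weight is at least 14): (d) 24 ≥ 14 — meets.
  All elements met. The burden passes to the appellant.
Stage 3 (appellant, a substantially-more-likely showing, weight is at least 71): (e) net 90−13=77 ≥ 71 — meets; (f) net 81−9=72 ≥ 71 — meets.
  The appellant carries Stage 3; the department now bears the burden.
Stage 4 (department, a substantially-more-likely showing, weight is at least 71): (g) net 80−11=69 < 71 — fails; (h) net 82−11=71 ≥ 71 — meets.
  Stage 4 not carried; the department fails its burden.
So the appellant prevails.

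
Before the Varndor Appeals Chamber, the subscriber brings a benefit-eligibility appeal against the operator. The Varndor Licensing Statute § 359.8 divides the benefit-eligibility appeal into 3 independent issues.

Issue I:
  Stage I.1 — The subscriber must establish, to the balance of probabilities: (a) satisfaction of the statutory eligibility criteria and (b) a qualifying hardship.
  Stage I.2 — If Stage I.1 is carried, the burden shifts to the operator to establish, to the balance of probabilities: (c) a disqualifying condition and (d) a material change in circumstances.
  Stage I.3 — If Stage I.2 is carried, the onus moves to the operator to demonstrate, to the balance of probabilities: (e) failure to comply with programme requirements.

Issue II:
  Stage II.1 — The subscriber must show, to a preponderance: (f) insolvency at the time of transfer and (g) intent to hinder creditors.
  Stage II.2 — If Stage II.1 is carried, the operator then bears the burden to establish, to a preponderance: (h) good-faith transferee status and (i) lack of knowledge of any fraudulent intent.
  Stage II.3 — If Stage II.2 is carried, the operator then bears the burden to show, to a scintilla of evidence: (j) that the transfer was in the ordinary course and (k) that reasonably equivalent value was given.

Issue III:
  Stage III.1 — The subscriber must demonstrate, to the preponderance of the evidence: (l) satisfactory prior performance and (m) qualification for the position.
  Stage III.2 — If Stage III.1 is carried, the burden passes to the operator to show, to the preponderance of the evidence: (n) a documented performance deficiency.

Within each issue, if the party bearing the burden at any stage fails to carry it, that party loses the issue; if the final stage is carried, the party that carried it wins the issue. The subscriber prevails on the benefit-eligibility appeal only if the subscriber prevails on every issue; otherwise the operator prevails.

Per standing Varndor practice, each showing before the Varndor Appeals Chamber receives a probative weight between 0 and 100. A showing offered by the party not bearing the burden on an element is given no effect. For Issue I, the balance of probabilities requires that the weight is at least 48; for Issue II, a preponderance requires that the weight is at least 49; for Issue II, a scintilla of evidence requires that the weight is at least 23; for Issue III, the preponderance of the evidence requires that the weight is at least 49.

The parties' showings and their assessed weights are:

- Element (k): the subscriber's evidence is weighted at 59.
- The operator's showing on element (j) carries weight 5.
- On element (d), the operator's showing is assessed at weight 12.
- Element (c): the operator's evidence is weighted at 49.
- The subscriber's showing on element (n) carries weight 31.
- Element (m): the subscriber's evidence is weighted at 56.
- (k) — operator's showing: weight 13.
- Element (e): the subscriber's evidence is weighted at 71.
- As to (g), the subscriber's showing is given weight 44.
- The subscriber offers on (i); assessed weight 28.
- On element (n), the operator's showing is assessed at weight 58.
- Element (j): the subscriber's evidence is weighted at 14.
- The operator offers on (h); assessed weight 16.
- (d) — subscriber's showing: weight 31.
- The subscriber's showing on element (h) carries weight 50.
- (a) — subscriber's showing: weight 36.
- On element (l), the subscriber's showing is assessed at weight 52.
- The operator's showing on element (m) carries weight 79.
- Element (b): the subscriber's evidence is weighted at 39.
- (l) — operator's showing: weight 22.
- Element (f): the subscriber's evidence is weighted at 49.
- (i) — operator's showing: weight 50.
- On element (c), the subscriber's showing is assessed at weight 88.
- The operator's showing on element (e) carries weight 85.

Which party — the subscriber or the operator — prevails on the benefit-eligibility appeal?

— Issue I —
At Stage I.1 the subscriber must meet the balance of probabilities (weight is at least 48): on (a) the weight is 36, < 48, so (a) does not meet the standard; on (b) the weight is 39, < 48, so (b) does not meet the standard.
  Not every element is met, so the subscriber fails to carry Stage I.1.
The analysis ends at Stage I.1; the operator prevails on this issue.
— Issue II —
Stage II.1 (subscriber, a preponderance, weight is at least 49): (f) 49 ≥ 49 — meets; (g) 44 < 49 — fails.
  The subscriber does not carry Stage II.1.
So the operator prevails on this issue.
— Issue III —
Stage III.1 (subscriber, the preponderance of the evidence, weight is at least 49): (l) 52 (operator's 22 disregarded) ≥ 49 — meets; (m) 56 (operator's 79 disregarded) ≥ 49 — meets.
  All elements met. The burden passes to the operator.
Stage III.2 (operator, the preponderance of the evidence, weight is at least 49): (n) 58 (subscriber's 31 disregarded) ≥ 49 — meets.
  The operator carries the last stage.
With every stage satisfied, the operator prevails on this issue.
Per-issue: Issue I → operator; Issue II → operator; Issue III → operator. The subscriber must prevail on every issue; overall, the operator prevails.

operator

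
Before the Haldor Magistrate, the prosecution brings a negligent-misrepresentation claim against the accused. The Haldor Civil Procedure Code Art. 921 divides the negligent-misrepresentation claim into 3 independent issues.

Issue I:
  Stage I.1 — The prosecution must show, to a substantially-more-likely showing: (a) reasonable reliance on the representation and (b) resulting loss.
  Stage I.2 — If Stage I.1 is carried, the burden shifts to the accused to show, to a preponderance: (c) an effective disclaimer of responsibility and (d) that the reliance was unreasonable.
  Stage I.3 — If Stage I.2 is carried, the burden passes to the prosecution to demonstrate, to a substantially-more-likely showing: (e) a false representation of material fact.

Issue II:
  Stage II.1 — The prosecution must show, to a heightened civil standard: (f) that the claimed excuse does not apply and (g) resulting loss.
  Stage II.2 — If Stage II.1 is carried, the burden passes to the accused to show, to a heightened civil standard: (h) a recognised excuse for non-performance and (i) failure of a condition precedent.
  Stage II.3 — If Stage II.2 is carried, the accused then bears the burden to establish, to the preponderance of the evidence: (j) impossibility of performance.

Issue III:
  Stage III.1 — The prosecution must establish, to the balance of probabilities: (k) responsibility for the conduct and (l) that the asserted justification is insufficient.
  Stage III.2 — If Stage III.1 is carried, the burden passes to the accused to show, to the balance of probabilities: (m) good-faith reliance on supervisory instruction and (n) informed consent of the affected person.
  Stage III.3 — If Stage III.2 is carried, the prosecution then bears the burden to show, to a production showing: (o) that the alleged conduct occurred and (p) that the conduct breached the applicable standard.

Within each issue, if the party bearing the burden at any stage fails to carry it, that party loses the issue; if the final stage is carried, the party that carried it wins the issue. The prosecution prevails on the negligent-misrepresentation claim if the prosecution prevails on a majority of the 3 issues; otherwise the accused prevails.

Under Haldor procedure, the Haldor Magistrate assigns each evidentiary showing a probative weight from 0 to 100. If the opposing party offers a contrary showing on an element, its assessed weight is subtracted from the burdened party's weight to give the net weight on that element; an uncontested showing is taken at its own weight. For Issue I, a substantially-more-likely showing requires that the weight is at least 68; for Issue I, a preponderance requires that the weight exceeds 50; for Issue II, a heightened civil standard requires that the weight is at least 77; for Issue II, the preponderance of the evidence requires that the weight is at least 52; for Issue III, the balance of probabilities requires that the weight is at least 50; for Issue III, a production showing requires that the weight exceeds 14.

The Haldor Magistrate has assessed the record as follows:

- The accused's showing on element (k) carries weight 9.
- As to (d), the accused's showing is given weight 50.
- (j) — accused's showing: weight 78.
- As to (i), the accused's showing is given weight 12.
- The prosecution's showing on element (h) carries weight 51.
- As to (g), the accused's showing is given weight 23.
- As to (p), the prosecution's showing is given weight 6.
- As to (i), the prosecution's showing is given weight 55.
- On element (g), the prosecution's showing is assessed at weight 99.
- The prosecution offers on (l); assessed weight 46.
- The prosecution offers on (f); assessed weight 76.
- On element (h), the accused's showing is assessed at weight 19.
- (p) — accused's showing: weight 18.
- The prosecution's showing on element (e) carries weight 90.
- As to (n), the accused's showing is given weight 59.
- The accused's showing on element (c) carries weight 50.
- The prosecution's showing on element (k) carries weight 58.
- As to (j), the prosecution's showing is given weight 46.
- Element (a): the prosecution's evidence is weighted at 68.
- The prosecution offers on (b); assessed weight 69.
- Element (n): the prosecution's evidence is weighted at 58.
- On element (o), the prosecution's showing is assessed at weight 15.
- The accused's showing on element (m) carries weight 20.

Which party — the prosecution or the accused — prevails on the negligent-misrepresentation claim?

accused

— Issue I —
Stage I.1 (prosecution, a substantially-more-likely showing, weight is at least 68): (a) 68 ≥ 68 — meets; (b) 69 ≥ 68 — meets.
  The prosecution carries Stage I.1; the accused now bears the burden.
Stage I.2 (accused, a preponderance, weight exceeds 50): (c) 50 ≤ 50 — fails; (d) 50 ≤ 50 — fails.
  Not every element is met, so the accused fails to carry Stage I.2.
So the prosecution prevails on this issue.
— Issue II —
At Stage II.1 the prosecution must meet a heightened civil standard (weight is at least 77): on (f) the weight is 76, < 77, so (f) does not meet the standard; on (g) the weight is 99 less the opposing 23 gives net 76, < 77, so (g) does not meet the standard.
  The prosecution does not carry Stage II.1.
The analysis ends at Stage II.1; the accused prevails on this issue.
— Issue III —
At Stage III.1 the prosecution must meet the balance of probabilities (weight is at least 50): on (k) the weight is 58 less the opposing 9 gives net 49, which does not reach 50, so (k) does not meet the standard; on (l) the weight is 46, < 50, so (l) does not meet the standard.
  Not every element is met, so the prosecution fails to carry Stage III.1.
The accused prevails on this issue.
Per-issue: Issue I → prosecution; Issue II → accused; Issue III → accused. The prosecution must prevail on a majority of issues; overall, the accused prevails.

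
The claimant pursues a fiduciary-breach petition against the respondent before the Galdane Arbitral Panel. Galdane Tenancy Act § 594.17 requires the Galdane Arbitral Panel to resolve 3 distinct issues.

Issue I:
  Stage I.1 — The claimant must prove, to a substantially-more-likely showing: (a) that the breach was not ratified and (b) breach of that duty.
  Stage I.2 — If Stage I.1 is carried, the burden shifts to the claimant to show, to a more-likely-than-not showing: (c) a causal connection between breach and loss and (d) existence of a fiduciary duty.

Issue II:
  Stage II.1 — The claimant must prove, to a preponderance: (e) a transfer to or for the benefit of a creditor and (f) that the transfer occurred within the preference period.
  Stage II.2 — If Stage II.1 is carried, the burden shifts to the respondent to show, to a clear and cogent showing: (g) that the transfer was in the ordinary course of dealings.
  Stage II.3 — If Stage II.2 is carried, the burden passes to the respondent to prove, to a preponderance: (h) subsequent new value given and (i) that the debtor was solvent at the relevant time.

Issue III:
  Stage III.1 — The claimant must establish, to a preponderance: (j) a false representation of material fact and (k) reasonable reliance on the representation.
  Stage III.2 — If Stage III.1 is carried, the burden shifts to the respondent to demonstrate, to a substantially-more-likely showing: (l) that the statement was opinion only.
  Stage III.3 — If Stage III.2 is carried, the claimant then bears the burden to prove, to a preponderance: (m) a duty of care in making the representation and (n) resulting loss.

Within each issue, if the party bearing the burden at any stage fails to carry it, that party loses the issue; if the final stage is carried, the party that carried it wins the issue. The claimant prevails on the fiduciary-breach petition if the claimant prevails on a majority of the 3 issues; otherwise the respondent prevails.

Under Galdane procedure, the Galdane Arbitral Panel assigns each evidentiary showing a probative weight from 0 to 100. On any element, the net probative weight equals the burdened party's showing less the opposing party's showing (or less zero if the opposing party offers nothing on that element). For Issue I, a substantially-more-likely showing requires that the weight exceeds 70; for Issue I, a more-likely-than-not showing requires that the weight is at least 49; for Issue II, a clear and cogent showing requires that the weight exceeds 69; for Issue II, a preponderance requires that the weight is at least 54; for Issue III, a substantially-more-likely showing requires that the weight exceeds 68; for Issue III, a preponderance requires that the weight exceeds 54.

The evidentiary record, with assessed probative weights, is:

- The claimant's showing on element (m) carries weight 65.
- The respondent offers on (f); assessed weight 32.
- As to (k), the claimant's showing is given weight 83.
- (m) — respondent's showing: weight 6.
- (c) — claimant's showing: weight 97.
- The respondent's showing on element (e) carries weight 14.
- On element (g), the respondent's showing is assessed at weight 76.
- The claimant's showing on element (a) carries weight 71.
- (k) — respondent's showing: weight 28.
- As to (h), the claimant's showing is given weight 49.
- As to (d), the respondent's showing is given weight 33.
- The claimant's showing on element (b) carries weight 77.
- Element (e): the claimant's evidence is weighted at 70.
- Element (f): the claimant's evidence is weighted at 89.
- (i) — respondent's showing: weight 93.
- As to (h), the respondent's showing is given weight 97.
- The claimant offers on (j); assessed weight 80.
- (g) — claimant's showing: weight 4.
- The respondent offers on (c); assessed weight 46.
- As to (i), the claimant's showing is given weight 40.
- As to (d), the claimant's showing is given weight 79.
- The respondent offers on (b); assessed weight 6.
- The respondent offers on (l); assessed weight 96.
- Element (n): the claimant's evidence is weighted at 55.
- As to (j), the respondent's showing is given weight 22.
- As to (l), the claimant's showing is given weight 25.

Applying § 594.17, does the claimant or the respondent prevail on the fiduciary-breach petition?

claimant

— Issue I —
At Stage I.1 the claimant must meet a substantially-more-likely showing (weight exceeds 70): on (a) the weight is 71, which does exceed 70, so (a) meets the standard; on (b) the weight is 77 less the opposing 6 gives net 71, > 70, so (b) meets the standard.
  Stage I.1 is satisfied; the claimant continues to bear the burden.
At Stage I.2 the claimant must meet a more-likely-than-not showing (weight is at least 49): on (c) the weight is 97 less the opposing 46 gives net 51, ≥ 49, so (c) meets the standard; on (d) the weight is 79 less the opposing 33 gives net 46, which does not reach 49, so (d) does not meet the standard.
  Not every element is met, so the claimant fails to carry Stage I.2.
The respondent prevails on this issue.
— Issue II —
At Stage II.1 the claimant must meet a preponderance (weight is at least 54): on (e) the weight is 70 less the opposing 14 gives net 56, ≥ 54, so (e) meets the standard; on (f) the weight is 89 less the opposing 32 gives net 57, which does reach 54, so (f) meets the standard.
  Stage II.1 carried; the burden shifts to the respondent.
At Stage II.2 the respondent must meet a clear and cogent showing (weight exceeds 69): on (g) the weight is 76 less the opposing 4 gives net 72, > 69, so (g) meets the standard.
  Stage II.2 carried; the burden remains with the respondent.
At Stage II.3 the respondent must meet a preponderance (weight is at least 54): on (h) the weight is 97 less the opposing 49 gives net 48, which does not reach 54, so (h) does not meet the standard; on (i) the weight is 93 less the opposing 40 gives net 53, which does not reach 54, so (i) does not meet the standard.
  Not every element is met, so the respondent fails to carry Stage II.3.
The analysis ends at Stage II.3; the claimant prevails on this issue.
— Issue III —
Stage III.1 (claimant, a preponderance, weight exceeds 54): (j) net 80−22=58 > 54 — meets; (k) net 83−28=55 > 54 — meets.
  Stage III.1 is satisfied; the onus moves to the respondent.
Stage III.2 (respondent, a substantially-more-likely showing, weight exceeds 68): (l) net 96−25=71 > 68 — meets.
  Stage III.2 carried; the burden shifts to the claimant.
Stage III.3 (claimant, a preponderance, weight exceeds 54): (m) net 65−6=59 > 54 — meets; (n) 55 > 54 — meets.
  The claimant carries the last stage.
Every stage carried; the claimant prevails on this issue.
Per-issue: Issue I → respondent; Issue II → claimant; Issue III → claimant. The claimant must prevail on a majority of issues; overall, the claimant prevails.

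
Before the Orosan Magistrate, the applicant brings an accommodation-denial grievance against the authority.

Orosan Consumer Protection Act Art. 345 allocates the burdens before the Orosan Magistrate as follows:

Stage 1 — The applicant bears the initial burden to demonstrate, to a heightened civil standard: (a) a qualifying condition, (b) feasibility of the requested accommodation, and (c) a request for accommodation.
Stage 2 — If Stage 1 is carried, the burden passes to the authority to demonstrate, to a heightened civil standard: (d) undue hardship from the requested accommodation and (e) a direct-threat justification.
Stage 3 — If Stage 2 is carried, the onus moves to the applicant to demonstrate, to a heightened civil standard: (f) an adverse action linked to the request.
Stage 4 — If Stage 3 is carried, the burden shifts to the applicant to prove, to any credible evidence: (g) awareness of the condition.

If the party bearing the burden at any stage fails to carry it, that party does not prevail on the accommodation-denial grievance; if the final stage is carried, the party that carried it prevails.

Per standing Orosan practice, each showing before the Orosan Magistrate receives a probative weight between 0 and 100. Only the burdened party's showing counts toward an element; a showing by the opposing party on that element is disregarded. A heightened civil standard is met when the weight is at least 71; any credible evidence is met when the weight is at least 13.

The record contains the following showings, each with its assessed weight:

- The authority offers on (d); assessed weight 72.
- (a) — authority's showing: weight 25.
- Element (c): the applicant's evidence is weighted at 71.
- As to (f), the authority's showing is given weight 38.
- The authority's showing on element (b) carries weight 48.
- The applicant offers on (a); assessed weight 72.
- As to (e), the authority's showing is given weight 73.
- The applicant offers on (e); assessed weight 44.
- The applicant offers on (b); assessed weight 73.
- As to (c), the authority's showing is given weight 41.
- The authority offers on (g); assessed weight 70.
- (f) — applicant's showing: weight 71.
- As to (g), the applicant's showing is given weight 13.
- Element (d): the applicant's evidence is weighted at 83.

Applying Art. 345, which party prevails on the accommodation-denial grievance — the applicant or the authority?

At Stage 1 the applicant must meet a heightened civil standard (weight is at least 71): on (a) the weight is 72 (the authority's 25 is given no effect), which does reach 71, so (a) meets the standard; on (b) the weight is 73 (the authority's 48 is given no effect), ≥ 71, so (b) meets the standard; on (c) the weight is 71 (the authority's 41 is given no effect), ≥ 71, so (c) meets the standard.
  All elements met. The burden passes to the authority.
At Stage 2 the authority must meet a heightened civil standard (weight is at least 71): on (d) the weight is 72 (the applicant's 83 is given no effect), which does reach 71, so (d) meets the standard; on (e) the weight is 73 (the applicant's 44 is given no effect), ≥ 71, so (e) meets the standard.
  Stage 2 carried; the burden shifts to the applicant.
At Stage 3 the applicant must meet a heightened civil standard (weight is at least 71): on (f) the weight is 71 (the authority's 38 is given no effect), ≥ 71, so (f) meets the standard.
  All elements met. The applicant retains the burden for Stage 4.
At Stage 4 the applicant must meet any credible evidence (weight is at least 13): on (g) the weight is 13 (the authority's 70 is given no effect), which does reach 13, so (g) meets the standard.
  The applicant carries the last stage.
Every stage carried; the applicant prevails.

applicant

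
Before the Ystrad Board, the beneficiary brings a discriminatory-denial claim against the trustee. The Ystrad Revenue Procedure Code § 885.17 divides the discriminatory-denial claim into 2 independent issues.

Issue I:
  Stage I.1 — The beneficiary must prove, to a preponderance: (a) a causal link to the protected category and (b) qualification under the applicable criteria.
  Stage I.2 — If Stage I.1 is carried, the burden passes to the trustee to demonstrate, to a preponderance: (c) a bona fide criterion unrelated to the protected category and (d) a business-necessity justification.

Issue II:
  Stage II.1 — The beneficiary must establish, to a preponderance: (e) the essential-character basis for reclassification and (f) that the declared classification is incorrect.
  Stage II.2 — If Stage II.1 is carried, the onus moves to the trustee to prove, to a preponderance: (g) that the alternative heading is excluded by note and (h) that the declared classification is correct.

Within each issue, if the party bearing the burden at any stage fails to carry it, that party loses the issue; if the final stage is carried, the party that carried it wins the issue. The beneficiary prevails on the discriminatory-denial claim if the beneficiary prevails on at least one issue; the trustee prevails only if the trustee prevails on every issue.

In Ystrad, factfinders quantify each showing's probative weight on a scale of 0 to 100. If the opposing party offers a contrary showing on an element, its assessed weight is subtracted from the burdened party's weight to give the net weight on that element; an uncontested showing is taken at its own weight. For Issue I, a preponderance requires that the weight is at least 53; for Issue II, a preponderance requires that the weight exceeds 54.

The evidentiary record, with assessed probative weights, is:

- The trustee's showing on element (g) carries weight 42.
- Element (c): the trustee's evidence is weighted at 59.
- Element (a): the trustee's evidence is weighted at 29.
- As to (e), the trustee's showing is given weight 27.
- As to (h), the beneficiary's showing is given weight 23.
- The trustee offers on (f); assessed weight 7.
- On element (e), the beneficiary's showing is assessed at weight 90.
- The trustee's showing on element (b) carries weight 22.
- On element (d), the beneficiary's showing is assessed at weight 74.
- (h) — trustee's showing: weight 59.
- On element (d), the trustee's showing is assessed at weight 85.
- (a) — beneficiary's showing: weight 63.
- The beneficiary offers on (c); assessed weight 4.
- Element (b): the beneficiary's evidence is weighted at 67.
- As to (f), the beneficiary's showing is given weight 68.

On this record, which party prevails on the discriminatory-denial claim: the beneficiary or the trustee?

beneficiary

— Issue I —
Stage I.1 (beneficiary, a preponderance, weight is at least 53): (a) net 63−29=34 < 53 — fails; (b) net 67−22=45 < 53 — fails.
  Stage I.1 not carried; the beneficiary fails its burden.
So the trustee prevails on this issue.
— Issue II —
At Stage II.1 the beneficiary must meet a preponderance (weight exceeds 54): on (e) the weight is 90 less the opposing 27 gives net 63, > 54, so (e) meets the standard; on (f) the weight is 68 less the opposing 7 gives net 61, > 54, so (f) meets the standard.
  Stage II.1 carried; the burden shifts to the trustee.
At Stage II.2 the trustee must meet a preponderance (weight exceeds 54): on (g) the weight is 42, which does not exceed 54, so (g) does not meet the standard; on (h) the weight is 59 less the opposing 23 gives net 36, ≤ 54, so (h) does not meet the standard.
  The trustee does not carry Stage II.2.
So the beneficiary prevails on this issue.
Per-issue: Issue I → trustee; Issue II → beneficiary. The beneficiary must prevail on at least one issue; overall, the beneficiary prevails.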